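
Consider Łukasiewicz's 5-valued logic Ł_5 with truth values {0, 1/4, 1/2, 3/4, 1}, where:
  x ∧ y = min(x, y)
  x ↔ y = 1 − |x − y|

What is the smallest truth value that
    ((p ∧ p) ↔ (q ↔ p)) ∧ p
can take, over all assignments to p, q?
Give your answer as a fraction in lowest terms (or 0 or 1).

0

Take p = 0, q = 0:
p ∧ p = 0 ∧ 0 = 0
q ↔ p = 0 ↔ 0 = 1
(p ∧ p) ↔ (q ↔ p) = 0 ↔ 1 = 0
((p ∧ p) ↔ (q ↔ p)) ∧ p = 0 ∧ 0 = 0
No assignment yields a value below 0, so this is the minimum.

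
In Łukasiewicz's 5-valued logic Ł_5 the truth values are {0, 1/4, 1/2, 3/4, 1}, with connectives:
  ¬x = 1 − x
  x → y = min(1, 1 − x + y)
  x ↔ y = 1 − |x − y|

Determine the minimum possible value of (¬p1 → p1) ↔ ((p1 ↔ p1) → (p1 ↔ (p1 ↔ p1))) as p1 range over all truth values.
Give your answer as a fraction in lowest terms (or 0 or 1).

1/2

Take p1 = 1/2:
¬p1 = ¬1/2 = 1/2
¬p1 → p1 = 1/2 → 1/2 = 1
p1 ↔ p1 = 1/2 ↔ 1/2 = 1
p1 ↔ p1 = 1/2 ↔ 1/2 = 1
p1 ↔ (p1 ↔ p1) = 1/2 ↔ 1 = 1/2
(p1 ↔ p1) → (p1 ↔ (p1 ↔ p1)) = 1 → 1/2 = 1/2
(¬p1 → p1) ↔ ((p1 ↔ p1) → (p1 ↔ (p1 ↔ p1))) = 1 ↔ 1/2 = 1/2
No assignment yields a value below 1/2, so this is the minimum.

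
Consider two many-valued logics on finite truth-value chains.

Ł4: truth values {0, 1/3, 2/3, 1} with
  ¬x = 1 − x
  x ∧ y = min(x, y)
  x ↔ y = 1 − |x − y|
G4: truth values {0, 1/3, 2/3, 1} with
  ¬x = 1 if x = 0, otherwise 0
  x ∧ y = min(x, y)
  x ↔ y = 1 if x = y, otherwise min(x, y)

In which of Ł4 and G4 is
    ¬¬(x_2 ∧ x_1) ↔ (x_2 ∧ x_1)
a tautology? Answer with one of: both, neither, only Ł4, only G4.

only Ł4

In Ł4: every assignment gives 1 — tautology.
In G4: at x_1 = 1/3, x_2 = 1/3 the value is 1/3 — not a tautology.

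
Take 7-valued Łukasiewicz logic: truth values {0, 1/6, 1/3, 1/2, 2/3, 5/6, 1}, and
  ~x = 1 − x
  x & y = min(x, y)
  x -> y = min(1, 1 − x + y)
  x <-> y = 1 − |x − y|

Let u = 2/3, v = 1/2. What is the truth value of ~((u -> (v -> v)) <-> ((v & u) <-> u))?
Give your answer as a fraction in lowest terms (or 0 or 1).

1/6

v -> v = 1/2 -> 1/2 = 1
u -> (v -> v) = 2/3 -> 1 = 1
v & u = 1/2 & 2/3 = 1/2
(v & u) <-> u = 1/2 <-> 2/3 = 5/6
(u -> (v -> v)) <-> ((v & u) <-> u) = 1 <-> 5/6 = 5/6
~((u -> (v -> v)) <-> ((v & u) <-> u)) = ~5/6 = 1/6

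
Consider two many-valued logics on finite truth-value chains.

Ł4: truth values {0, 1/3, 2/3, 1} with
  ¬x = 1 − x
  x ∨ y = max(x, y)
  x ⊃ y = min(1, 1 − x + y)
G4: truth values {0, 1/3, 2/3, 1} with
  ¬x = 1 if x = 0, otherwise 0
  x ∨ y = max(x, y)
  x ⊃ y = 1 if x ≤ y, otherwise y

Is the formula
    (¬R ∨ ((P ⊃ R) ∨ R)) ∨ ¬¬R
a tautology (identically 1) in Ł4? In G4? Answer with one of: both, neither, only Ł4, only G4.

only G4

In Ł4: at P = 2/3, R = 1/3 the value is 2/3 — not a tautology.
In G4: every assignment gives 1 — tautology.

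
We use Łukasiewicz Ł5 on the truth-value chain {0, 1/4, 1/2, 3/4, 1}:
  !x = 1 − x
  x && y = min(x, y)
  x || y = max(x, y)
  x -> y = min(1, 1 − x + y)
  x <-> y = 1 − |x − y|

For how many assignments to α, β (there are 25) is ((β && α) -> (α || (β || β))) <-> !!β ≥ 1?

5

value 1: 5 assignments (counts)
value 3/4: 5 assignments
value 1/2: 5 assignments
value 1/4: 5 assignments
value 0: 5 assignments
So 5 of the 25 assignments meet the threshold.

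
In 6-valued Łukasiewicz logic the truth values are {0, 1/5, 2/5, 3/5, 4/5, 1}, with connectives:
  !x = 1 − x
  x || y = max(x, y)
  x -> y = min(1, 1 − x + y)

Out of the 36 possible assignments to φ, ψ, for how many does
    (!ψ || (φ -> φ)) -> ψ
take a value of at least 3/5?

value 1: 6 assignments (counts)
value 4/5: 6 assignments (counts)
value 3/5: 6 assignments (counts)
value 2/5: 6 assignments
value 1/5: 6 assignments
value 0: 6 assignments
So 18 of the 36 assignments meet the threshold.

18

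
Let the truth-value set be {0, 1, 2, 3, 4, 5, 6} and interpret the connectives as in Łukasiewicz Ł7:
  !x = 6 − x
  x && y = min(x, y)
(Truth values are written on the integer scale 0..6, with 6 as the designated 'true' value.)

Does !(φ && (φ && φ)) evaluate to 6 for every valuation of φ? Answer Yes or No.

Counterexample: take φ = 1.
φ && φ = 1 && 1 = 1
φ && (φ && φ) = 1 && 1 = 1
!(φ && (φ && φ)) = !1 = 5
This gives 5 ≠ 6.

No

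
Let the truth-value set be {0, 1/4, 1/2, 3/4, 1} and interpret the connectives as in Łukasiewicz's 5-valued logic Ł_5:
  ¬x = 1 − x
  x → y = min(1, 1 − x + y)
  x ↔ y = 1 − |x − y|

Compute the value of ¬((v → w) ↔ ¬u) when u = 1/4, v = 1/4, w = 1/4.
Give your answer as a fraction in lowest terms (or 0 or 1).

v → w = 1/4 → 1/4 = 1
¬u = ¬1/4 = 3/4
(v → w) ↔ ¬u = 1 ↔ 3/4 = 3/4
¬((v → w) ↔ ¬u) = ¬3/4 = 1/4

1/4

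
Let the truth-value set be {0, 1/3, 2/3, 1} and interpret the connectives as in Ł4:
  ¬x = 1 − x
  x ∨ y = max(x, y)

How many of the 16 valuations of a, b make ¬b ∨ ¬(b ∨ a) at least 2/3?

a = 0, b = 0 ↦ 1  ≥
a = 0, b = 1/3 ↦ 2/3  ≥
a = 0, b = 2/3 ↦ 1/3  <
a = 0, b = 1 ↦ 0  <
a = 1/3, b = 0 ↦ 1  ≥
a = 1/3, b = 1/3 ↦ 2/3  ≥
a = 1/3, b = 2/3 ↦ 1/3  <
a = 1/3, b = 1 ↦ 0  <
a = 2/3, b = 0 ↦ 1  ≥
a = 2/3, b = 1/3 ↦ 2/3  ≥
a = 2/3, b = 2/3 ↦ 1/3  <
a = 2/3, b = 1 ↦ 0  <
a = 1, b = 0 ↦ 1  ≥
a = 1, b = 1/3 ↦ 2/3  ≥
a = 1, b = 2/3 ↦ 1/3  <
a = 1, b = 1 ↦ 0  <
So 8 of the 16 assignments meet the threshold.

8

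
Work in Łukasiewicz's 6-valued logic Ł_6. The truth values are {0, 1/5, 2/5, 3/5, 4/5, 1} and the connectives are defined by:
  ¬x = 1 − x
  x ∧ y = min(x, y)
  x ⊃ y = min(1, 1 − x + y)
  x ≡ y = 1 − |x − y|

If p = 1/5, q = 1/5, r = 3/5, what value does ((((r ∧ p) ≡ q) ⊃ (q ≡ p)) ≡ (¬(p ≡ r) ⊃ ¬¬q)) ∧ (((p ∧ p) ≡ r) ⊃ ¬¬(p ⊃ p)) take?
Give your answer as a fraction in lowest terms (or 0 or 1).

r ∧ p = 3/5 ∧ 1/5 = 1/5
(r ∧ p) ≡ q = 1/5 ≡ 1/5 = 1
q ≡ p = 1/5 ≡ 1/5 = 1
((r ∧ p) ≡ q) ⊃ (q ≡ p) = 1 ⊃ 1 = 1
p ≡ r = 1/5 ≡ 3/5 = 3/5
¬(p ≡ r) = ¬3/5 = 2/5
¬q = ¬1/5 = 4/5
¬¬q = ¬4/5 = 1/5
¬(p ≡ r) ⊃ ¬¬q = 2/5 ⊃ 1/5 = 4/5
(((r ∧ p) ≡ q) ⊃ (q ≡ p)) ≡ (¬(p ≡ r) ⊃ ¬¬q) = 1 ≡ 4/5 = 4/5
p ∧ p = 1/5 ∧ 1/5 = 1/5
(p ∧ p) ≡ r = 1/5 ≡ 3/5 = 3/5
p ⊃ p = 1/5 ⊃ 1/5 = 1
¬(p ⊃ p) = ¬1 = 0
¬¬(p ⊃ p) = ¬0 = 1
((p ∧ p) ≡ r) ⊃ ¬¬(p ⊃ p) = 3/5 ⊃ 1 = 1
((((r ∧ p) ≡ q) ⊃ (q ≡ p)) ≡ (¬(p ≡ r) ⊃ ¬¬q)) ∧ (((p ∧ p) ≡ r) ⊃ ¬¬(p ⊃ p)) = 4/5 ∧ 1 = 4/5

4/5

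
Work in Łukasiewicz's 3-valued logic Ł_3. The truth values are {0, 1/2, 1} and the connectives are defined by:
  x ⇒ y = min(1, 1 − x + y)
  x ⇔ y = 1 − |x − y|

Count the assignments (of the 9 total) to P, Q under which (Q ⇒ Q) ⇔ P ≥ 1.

3

P = 0, Q = 0 ↦ 0  <
P = 0, Q = 1/2 ↦ 0  <
P = 0, Q = 1 ↦ 0  <
P = 1/2, Q = 0 ↦ 1/2  <
P = 1/2, Q = 1/2 ↦ 1/2  <
P = 1/2, Q = 1 ↦ 1/2  <
P = 1, Q = 0 ↦ 1  ≥
P = 1, Q = 1/2 ↦ 1  ≥
P = 1, Q = 1 ↦ 1  ≥
So 3 of the 9 assignments meet the threshold.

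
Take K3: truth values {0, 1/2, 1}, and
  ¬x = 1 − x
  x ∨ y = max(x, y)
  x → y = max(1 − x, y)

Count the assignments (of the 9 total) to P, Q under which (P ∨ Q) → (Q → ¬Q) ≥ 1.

P = 0, Q = 0 ↦ 1  ≥
P = 0, Q = 1/2 ↦ 1/2  <
P = 0, Q = 1 ↦ 0  <
P = 1/2, Q = 0 ↦ 1  ≥
P = 1/2, Q = 1/2 ↦ 1/2  <
P = 1/2, Q = 1 ↦ 0  <
P = 1, Q = 0 ↦ 1  ≥
P = 1, Q = 1/2 ↦ 1/2  <
P = 1, Q = 1 ↦ 0  <
So 3 of the 9 assignments meet the threshold.

3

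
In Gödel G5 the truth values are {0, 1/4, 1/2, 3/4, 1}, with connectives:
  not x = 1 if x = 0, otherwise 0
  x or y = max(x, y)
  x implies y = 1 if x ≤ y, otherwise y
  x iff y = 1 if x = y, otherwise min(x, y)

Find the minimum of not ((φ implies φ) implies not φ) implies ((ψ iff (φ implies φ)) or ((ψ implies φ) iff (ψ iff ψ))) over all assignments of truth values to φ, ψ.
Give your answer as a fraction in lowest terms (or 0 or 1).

Take φ = 1/4, ψ = 1/2:
φ implies φ = 1/4 implies 1/4 = 1
not φ = not 1/4 = 0
(φ implies φ) implies not φ = 1 implies 0 = 0
not ((φ implies φ) implies not φ) = not 0 = 1
φ implies φ = 1/4 implies 1/4 = 1
ψ iff (φ implies φ) = 1/2 iff 1 = 1/2
ψ implies φ = 1/2 implies 1/4 = 1/4
ψ iff ψ = 1/2 iff 1/2 = 1
(ψ implies φ) iff (ψ iff ψ) = 1/4 iff 1 = 1/4
(ψ iff (φ implies φ)) or ((ψ implies φ) iff (ψ iff ψ)) = 1/2 or 1/4 = 1/2
not ((φ implies φ) implies not φ) implies ((ψ iff (φ implies φ)) or ((ψ implies φ) iff (ψ iff ψ))) = 1 implies 1/2 = 1/2
No assignment yields a value below 1/2, so this is the minimum.

1/2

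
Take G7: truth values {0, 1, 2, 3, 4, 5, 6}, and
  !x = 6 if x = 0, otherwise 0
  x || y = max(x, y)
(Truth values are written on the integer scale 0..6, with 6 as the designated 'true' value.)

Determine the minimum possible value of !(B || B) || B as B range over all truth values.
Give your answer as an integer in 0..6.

1

Take B = 1:
B || B = 1 || 1 = 1
!(B || B) = !1 = 0
!(B || B) || B = 0 || 1 = 1
No assignment yields a value below 1, so this is the minimum.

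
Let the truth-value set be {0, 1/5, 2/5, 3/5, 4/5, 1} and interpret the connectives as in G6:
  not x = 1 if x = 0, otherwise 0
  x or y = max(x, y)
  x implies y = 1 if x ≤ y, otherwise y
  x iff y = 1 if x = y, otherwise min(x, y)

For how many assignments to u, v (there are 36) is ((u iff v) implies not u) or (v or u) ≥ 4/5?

27

value 1: 20 assignments (counts)
value 4/5: 7 assignments (counts)
value 3/5: 5 assignments
value 2/5: 3 assignments
value 1/5: 1 assignment
So 27 of the 36 assignments meet the threshold.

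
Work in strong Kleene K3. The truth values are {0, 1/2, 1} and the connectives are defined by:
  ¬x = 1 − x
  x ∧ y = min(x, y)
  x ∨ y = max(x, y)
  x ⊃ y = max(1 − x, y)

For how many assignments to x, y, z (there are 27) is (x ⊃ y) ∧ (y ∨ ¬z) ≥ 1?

11

value 1: 11 assignments (counts)
value 1/2: 11 assignments
value 0: 5 assignments
So 11 of the 27 assignments meet the threshold.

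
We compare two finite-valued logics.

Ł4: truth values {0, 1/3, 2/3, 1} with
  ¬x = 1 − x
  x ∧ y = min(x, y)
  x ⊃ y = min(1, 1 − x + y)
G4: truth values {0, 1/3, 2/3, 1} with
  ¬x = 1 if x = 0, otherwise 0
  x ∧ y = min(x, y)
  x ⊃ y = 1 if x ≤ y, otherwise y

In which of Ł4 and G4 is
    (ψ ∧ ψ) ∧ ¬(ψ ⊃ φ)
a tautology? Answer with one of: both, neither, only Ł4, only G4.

In Ł4: at φ = 0, ψ = 0 the value is 0 — not a tautology.
In G4: at φ = 0, ψ = 0 the value is 0 — not a tautology.

neither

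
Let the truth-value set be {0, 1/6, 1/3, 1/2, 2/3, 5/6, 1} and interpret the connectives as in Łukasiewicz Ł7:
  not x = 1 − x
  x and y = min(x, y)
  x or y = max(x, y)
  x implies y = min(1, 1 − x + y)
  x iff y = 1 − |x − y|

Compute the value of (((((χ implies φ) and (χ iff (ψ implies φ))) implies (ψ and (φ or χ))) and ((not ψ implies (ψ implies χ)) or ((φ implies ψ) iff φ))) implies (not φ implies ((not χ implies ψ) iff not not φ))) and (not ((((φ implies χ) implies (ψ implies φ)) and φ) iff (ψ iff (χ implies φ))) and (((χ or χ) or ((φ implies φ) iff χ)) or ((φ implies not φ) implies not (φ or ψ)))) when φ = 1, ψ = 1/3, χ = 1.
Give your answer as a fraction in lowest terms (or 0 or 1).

χ implies φ = 1 implies 1 = 1
ψ implies φ = 1/3 implies 1 = 1
χ iff (ψ implies φ) = 1 iff 1 = 1
(χ implies φ) and (χ iff (ψ implies φ)) = 1 and 1 = 1
φ or χ = 1 or 1 = 1
ψ and (φ or χ) = 1/3 and 1 = 1/3
((χ implies φ) and (χ iff (ψ implies φ))) implies (ψ and (φ or χ)) = 1 implies 1/3 = 1/3
not ψ = not 1/3 = 2/3
ψ implies χ = 1/3 implies 1 = 1
not ψ implies (ψ implies χ) = 2/3 implies 1 = 1
φ implies ψ = 1 implies 1/3 = 1/3
(φ implies ψ) iff φ = 1/3 iff 1 = 1/3
(not ψ implies (ψ implies χ)) or ((φ implies ψ) iff φ) = 1 or 1/3 = 1
(((χ implies φ) and (χ iff (ψ implies φ))) implies (ψ and (φ or χ))) and ((not ψ implies (ψ implies χ)) or ((φ implies ψ) iff φ)) = 1/3 and 1 = 1/3
not φ = not 1 = 0
not χ = not 1 = 0
not χ implies ψ = 0 implies 1/3 = 1
not φ = not 1 = 0
not not φ = not 0 = 1
(not χ implies ψ) iff not not φ = 1 iff 1 = 1
not φ implies ((not χ implies ψ) iff not not φ) = 0 implies 1 = 1
((((χ implies φ) and (χ iff (ψ implies φ))) implies (ψ and (φ or χ))) and ((not ψ implies (ψ implies χ)) or ((φ implies ψ) iff φ))) implies (not φ implies ((not χ implies ψ) iff not not φ)) = 1/3 implies 1 = 1
φ implies χ = 1 implies 1 = 1
ψ implies φ = 1/3 implies 1 = 1
(φ implies χ) implies (ψ implies φ) = 1 implies 1 = 1
((φ implies χ) implies (ψ implies φ)) and φ = 1 and 1 = 1
χ implies φ = 1 implies 1 = 1
ψ iff (χ implies φ) = 1/3 iff 1 = 1/3
(((φ implies χ) implies (ψ implies φ)) and φ) iff (ψ iff (χ implies φ)) = 1 iff 1/3 = 1/3
not ((((φ implies χ) implies (ψ implies φ)) and φ) iff (ψ iff (χ implies φ))) = not 1/3 = 2/3
χ or χ = 1 or 1 = 1
φ implies φ = 1 implies 1 = 1
(φ implies φ) iff χ = 1 iff 1 = 1
(χ or χ) or ((φ implies φ) iff χ) = 1 or 1 = 1
not φ = not 1 = 0
φ implies not φ = 1 implies 0 = 0
φ or ψ = 1 or 1/3 = 1
not (φ or ψ) = not 1 = 0
(φ implies not φ) implies not (φ or ψ) = 0 implies 0 = 1
((χ or χ) or ((φ implies φ) iff χ)) or ((φ implies not φ) implies not (φ or ψ)) = 1 or 1 = 1
not ((((φ implies χ) implies (ψ implies φ)) and φ) iff (ψ iff (χ implies φ))) and (((χ or χ) or ((φ implies φ) iff χ)) or ((φ implies not φ) implies not (φ or ψ))) = 2/3 and 1 = 2/3
(((((χ implies φ) and (χ iff (ψ implies φ))) implies (ψ and (φ or χ))) and ((not ψ implies (ψ implies χ)) or ((φ implies ψ) iff φ))) implies (not φ implies ((not χ implies ψ) iff not not φ))) and (not ((((φ implies χ) implies (ψ implies φ)) and φ) iff (ψ iff (χ implies φ))) and (((χ or χ) or ((φ implies φ) iff χ)) or ((φ implies not φ) implies not (φ or ψ)))) = 1 and 2/3 = 2/3

2/3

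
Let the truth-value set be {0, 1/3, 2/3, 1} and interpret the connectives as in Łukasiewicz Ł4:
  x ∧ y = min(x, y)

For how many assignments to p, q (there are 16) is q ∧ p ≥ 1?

1

p = 0, q = 0 ↦ 0  <
p = 0, q = 1/3 ↦ 0  <
p = 0, q = 2/3 ↦ 0  <
p = 0, q = 1 ↦ 0  <
p = 1/3, q = 0 ↦ 0  <
p = 1/3, q = 1/3 ↦ 1/3  <
p = 1/3, q = 2/3 ↦ 1/3  <
p = 1/3, q = 1 ↦ 1/3  <
p = 2/3, q = 0 ↦ 0  <
p = 2/3, q = 1/3 ↦ 1/3  <
p = 2/3, q = 2/3 ↦ 2/3  <
p = 2/3, q = 1 ↦ 2/3  <
p = 1, q = 0 ↦ 0  <
p = 1, q = 1/3 ↦ 1/3  <
p = 1, q = 2/3 ↦ 2/3  <
p = 1, q = 1 ↦ 1  ≥
So 1 of the 16 assignments meets the threshold.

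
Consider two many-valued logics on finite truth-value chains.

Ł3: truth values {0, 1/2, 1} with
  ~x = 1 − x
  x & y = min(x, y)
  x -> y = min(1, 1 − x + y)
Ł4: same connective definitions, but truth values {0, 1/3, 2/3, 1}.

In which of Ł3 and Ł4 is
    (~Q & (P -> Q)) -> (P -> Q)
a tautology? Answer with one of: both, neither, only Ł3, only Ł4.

both

In Ł3: every assignment gives 1 — tautology.
In Ł4: every assignment gives 1 — tautology.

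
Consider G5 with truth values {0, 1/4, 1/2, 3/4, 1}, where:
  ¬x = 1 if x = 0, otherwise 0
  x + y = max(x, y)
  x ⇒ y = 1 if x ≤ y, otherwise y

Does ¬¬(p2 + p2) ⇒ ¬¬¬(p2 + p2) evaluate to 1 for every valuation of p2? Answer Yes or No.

No

Counterexample: take p2 = 1/4.
p2 + p2 = 1/4 + 1/4 = 1/4
¬(p2 + p2) = ¬1/4 = 0
¬¬(p2 + p2) = ¬0 = 1
p2 + p2 = 1/4 + 1/4 = 1/4
¬(p2 + p2) = ¬1/4 = 0
¬¬(p2 + p2) = ¬0 = 1
¬¬¬(p2 + p2) = ¬1 = 0
¬¬(p2 + p2) ⇒ ¬¬¬(p2 + p2) = 1 ⇒ 0 = 0
This gives 0 ≠ 1.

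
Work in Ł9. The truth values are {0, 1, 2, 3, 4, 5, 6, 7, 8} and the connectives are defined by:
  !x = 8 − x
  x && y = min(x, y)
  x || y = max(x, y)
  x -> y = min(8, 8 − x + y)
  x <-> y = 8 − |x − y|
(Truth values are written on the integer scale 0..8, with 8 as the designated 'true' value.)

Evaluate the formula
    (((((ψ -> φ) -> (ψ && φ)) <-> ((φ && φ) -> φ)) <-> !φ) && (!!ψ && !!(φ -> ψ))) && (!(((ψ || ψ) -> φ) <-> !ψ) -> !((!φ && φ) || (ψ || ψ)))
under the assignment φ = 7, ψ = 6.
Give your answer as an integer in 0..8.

3

ψ -> φ = 6 -> 7 = 8
ψ && φ = 6 && 7 = 6
(ψ -> φ) -> (ψ && φ) = 8 -> 6 = 6
φ && φ = 7 && 7 = 7
(φ && φ) -> φ = 7 -> 7 = 8
((ψ -> φ) -> (ψ && φ)) <-> ((φ && φ) -> φ) = 6 <-> 8 = 6
!φ = !7 = 1
(((ψ -> φ) -> (ψ && φ)) <-> ((φ && φ) -> φ)) <-> !φ = 6 <-> 1 = 3
!ψ = !6 = 2
!!ψ = !2 = 6
φ -> ψ = 7 -> 6 = 7
!(φ -> ψ) = !7 = 1
!!(φ -> ψ) = !1 = 7
!!ψ && !!(φ -> ψ) = 6 && 7 = 6
((((ψ -> φ) -> (ψ && φ)) <-> ((φ && φ) -> φ)) <-> !φ) && (!!ψ && !!(φ -> ψ)) = 3 && 6 = 3
ψ || ψ = 6 || 6 = 6
(ψ || ψ) -> φ = 6 -> 7 = 8
!ψ = !6 = 2
((ψ || ψ) -> φ) <-> !ψ = 8 <-> 2 = 2
!(((ψ || ψ) -> φ) <-> !ψ) = !2 = 6
!φ = !7 = 1
!φ && φ = 1 && 7 = 1
ψ || ψ = 6 || 6 = 6
(!φ && φ) || (ψ || ψ) = 1 || 6 = 6
!((!φ && φ) || (ψ || ψ)) = !6 = 2
!(((ψ || ψ) -> φ) <-> !ψ) -> !((!φ && φ) || (ψ || ψ)) = 6 -> 2 = 4
(((((ψ -> φ) -> (ψ && φ)) <-> ((φ && φ) -> φ)) <-> !φ) && (!!ψ && !!(φ -> ψ))) && (!(((ψ || ψ) -> φ) <-> !ψ) -> !((!φ && φ) || (ψ || ψ))) = 3 && 4 = 3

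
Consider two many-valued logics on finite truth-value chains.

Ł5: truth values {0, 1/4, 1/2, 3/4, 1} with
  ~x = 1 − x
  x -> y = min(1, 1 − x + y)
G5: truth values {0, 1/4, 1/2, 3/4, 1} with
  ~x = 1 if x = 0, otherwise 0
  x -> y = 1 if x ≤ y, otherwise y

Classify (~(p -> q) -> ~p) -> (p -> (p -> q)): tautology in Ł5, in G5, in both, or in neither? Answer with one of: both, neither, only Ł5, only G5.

In Ł5: every assignment gives 1 — tautology.
In G5: at p = 1/2, q = 1/4 the value is 1/4 — not a tautology.

only Ł5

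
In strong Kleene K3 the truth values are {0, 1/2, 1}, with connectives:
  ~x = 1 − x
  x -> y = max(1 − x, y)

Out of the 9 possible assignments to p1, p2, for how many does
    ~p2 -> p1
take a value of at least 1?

5

p1 = 0, p2 = 0 ↦ 0  <
p1 = 0, p2 = 1/2 ↦ 1/2  <
p1 = 0, p2 = 1 ↦ 1  ≥
p1 = 1/2, p2 = 0 ↦ 1/2  <
p1 = 1/2, p2 = 1/2 ↦ 1/2  <
p1 = 1/2, p2 = 1 ↦ 1  ≥
p1 = 1, p2 = 0 ↦ 1  ≥
p1 = 1, p2 = 1/2 ↦ 1  ≥
p1 = 1, p2 = 1 ↦ 1  ≥
So 5 of the 9 assignments meet the threshold.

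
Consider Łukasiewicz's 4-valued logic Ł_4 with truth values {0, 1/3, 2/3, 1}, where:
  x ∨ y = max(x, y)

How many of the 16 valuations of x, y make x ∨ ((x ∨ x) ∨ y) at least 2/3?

12

x = 0, y = 0 ↦ 0  <
x = 0, y = 1/3 ↦ 1/3  <
x = 0, y = 2/3 ↦ 2/3  ≥
x = 0, y = 1 ↦ 1  ≥
x = 1/3, y = 0 ↦ 1/3  <
x = 1/3, y = 1/3 ↦ 1/3  <
x = 1/3, y = 2/3 ↦ 2/3  ≥
x = 1/3, y = 1 ↦ 1  ≥
x = 2/3, y = 0 ↦ 2/3  ≥
x = 2/3, y = 1/3 ↦ 2/3  ≥
x = 2/3, y = 2/3 ↦ 2/3  ≥
x = 2/3, y = 1 ↦ 1  ≥
x = 1, y = 0 ↦ 1  ≥
x = 1, y = 1/3 ↦ 1  ≥
x = 1, y = 2/3 ↦ 1  ≥
x = 1, y = 1 ↦ 1  ≥
So 12 of the 16 assignments meet the threshold.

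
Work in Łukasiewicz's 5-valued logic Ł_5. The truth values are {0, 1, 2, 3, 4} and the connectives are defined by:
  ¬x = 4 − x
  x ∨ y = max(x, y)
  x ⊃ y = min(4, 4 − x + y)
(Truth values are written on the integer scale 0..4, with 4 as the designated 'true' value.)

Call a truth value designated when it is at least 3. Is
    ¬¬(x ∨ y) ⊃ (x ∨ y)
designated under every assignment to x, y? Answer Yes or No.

Yes

At x = 3, y = 0, for instance:
x ∨ y = 3 ∨ 0 = 3
¬(x ∨ y) = ¬3 = 1
¬¬(x ∨ y) = ¬1 = 3
x ∨ y = 3 ∨ 0 = 3
¬¬(x ∨ y) ⊃ (x ∨ y) = 3 ⊃ 3 = 4
and checking the remaining 24 assignments likewise gives ≥ 3 in every case.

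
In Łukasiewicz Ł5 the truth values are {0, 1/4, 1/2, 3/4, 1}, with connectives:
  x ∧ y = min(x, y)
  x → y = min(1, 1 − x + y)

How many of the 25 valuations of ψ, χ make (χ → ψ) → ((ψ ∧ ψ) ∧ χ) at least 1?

5

value 1: 5 assignments (counts)
value 3/4: 5 assignments
value 1/2: 5 assignments
value 1/4: 5 assignments
value 0: 5 assignments
So 5 of the 25 assignments meet the threshold.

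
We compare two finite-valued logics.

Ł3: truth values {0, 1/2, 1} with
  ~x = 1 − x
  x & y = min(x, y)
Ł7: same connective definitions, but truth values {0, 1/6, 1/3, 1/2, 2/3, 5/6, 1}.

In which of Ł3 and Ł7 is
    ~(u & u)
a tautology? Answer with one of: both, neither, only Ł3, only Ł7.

In Ł3: at u = 1/2 the value is 1/2 — not a tautology.
In Ł7: at u = 1/6 the value is 5/6 — not a tautology.

neither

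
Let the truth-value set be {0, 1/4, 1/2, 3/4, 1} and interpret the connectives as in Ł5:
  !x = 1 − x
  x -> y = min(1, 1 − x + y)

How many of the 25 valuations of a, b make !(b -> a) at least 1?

1

value 1: 1 assignment (counts)
value 3/4: 2 assignments
value 1/2: 3 assignments
value 1/4: 4 assignments
value 0: 15 assignments
So 1 of the 25 assignments meets the threshold.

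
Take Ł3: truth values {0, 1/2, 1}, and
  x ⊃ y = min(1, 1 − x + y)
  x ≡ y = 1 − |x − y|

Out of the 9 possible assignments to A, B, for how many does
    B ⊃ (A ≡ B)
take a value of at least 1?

7

A = 0, B = 0 ↦ 1  ≥
A = 0, B = 1/2 ↦ 1  ≥
A = 0, B = 1 ↦ 0  <
A = 1/2, B = 0 ↦ 1  ≥
A = 1/2, B = 1/2 ↦ 1  ≥
A = 1/2, B = 1 ↦ 1/2  <
A = 1, B = 0 ↦ 1  ≥
A = 1, B = 1/2 ↦ 1  ≥
A = 1, B = 1 ↦ 1  ≥
So 7 of the 9 assignments meet the threshold.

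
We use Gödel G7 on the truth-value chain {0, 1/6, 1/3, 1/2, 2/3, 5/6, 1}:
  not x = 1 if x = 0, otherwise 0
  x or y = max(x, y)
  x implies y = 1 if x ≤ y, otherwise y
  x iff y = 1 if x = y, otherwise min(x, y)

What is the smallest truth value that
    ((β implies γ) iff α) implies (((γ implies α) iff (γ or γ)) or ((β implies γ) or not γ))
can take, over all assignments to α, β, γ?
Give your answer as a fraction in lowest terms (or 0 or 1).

1/6

Take α = 1/6, β = 1/3, γ = 1/6:
β implies γ = 1/3 implies 1/6 = 1/6
(β implies γ) iff α = 1/6 iff 1/6 = 1
γ implies α = 1/6 implies 1/6 = 1
γ or γ = 1/6 or 1/6 = 1/6
(γ implies α) iff (γ or γ) = 1 iff 1/6 = 1/6
β implies γ = 1/3 implies 1/6 = 1/6
not γ = not 1/6 = 0
(β implies γ) or not γ = 1/6 or 0 = 1/6
((γ implies α) iff (γ or γ)) or ((β implies γ) or not γ) = 1/6 or 1/6 = 1/6
((β implies γ) iff α) implies (((γ implies α) iff (γ or γ)) or ((β implies γ) or not γ)) = 1 implies 1/6 = 1/6
No assignment yields a value below 1/6, so this is the minimum.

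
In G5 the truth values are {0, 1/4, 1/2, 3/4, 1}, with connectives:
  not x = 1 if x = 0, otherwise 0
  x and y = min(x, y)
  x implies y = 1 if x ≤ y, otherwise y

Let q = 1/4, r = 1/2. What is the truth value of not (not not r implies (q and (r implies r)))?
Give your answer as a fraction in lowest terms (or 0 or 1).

not r = not 1/2 = 0
not not r = not 0 = 1
r implies r = 1/2 implies 1/2 = 1
q and (r implies r) = 1/4 and 1 = 1/4
not not r implies (q and (r implies r)) = 1 implies 1/4 = 1/4
not (not not r implies (q and (r implies r))) = not 1/4 = 0

0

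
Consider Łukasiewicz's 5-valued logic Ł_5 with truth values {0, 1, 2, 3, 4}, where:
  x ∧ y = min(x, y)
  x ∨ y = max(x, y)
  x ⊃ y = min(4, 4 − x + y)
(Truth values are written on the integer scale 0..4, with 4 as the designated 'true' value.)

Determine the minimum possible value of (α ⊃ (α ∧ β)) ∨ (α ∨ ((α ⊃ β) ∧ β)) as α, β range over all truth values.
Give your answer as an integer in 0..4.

2

Take α = 2, β = 0:
α ∧ β = 2 ∧ 0 = 0
α ⊃ (α ∧ β) = 2 ⊃ 0 = 2
α ⊃ β = 2 ⊃ 0 = 2
(α ⊃ β) ∧ β = 2 ∧ 0 = 0
α ∨ ((α ⊃ β) ∧ β) = 2 ∨ 0 = 2
(α ⊃ (α ∧ β)) ∨ (α ∨ ((α ⊃ β) ∧ β)) = 2 ∨ 2 = 2
No assignment yields a value below 2, so this is the minimum.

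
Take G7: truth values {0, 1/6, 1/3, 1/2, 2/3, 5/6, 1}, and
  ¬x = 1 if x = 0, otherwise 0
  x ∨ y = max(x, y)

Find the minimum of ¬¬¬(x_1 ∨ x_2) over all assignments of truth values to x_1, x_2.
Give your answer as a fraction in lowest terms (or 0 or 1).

Take x_1 = 0, x_2 = 1/6:
x_1 ∨ x_2 = 0 ∨ 1/6 = 1/6
¬(x_1 ∨ x_2) = ¬1/6 = 0
¬¬(x_1 ∨ x_2) = ¬0 = 1
¬¬¬(x_1 ∨ x_2) = ¬1 = 0
No assignment yields a value below 0, so this is the minimum.

0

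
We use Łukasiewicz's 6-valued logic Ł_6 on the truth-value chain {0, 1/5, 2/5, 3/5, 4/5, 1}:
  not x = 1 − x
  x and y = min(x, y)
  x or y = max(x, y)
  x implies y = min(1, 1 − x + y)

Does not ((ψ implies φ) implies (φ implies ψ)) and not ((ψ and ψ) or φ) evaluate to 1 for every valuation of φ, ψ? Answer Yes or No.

No

Counterexample: take φ = 0, ψ = 0.
ψ implies φ = 0 implies 0 = 1
φ implies ψ = 0 implies 0 = 1
(ψ implies φ) implies (φ implies ψ) = 1 implies 1 = 1
not ((ψ implies φ) implies (φ implies ψ)) = not 1 = 0
ψ and ψ = 0 and 0 = 0
(ψ and ψ) or φ = 0 or 0 = 0
not ((ψ and ψ) or φ) = not 0 = 1
not ((ψ implies φ) implies (φ implies ψ)) and not ((ψ and ψ) or φ) = 0 and 1 = 0
This gives 0 ≠ 1.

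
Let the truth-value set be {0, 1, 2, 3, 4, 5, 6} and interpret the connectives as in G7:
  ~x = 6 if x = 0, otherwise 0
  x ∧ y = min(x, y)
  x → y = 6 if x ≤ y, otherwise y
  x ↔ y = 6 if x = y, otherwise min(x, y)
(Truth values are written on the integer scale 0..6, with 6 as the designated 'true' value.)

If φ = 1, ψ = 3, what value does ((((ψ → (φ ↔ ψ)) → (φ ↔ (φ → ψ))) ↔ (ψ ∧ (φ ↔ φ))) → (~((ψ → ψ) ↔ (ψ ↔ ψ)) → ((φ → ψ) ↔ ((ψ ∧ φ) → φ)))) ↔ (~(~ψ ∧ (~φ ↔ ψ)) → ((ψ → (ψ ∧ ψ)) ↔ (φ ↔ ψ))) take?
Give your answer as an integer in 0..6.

1

φ ↔ ψ = 1 ↔ 3 = 1
ψ → (φ ↔ ψ) = 3 → 1 = 1
φ → ψ = 1 → 3 = 6
φ ↔ (φ → ψ) = 1 ↔ 6 = 1
(ψ → (φ ↔ ψ)) → (φ ↔ (φ → ψ)) = 1 → 1 = 6
φ ↔ φ = 1 ↔ 1 = 6
ψ ∧ (φ ↔ φ) = 3 ∧ 6 = 3
((ψ → (φ ↔ ψ)) → (φ ↔ (φ → ψ))) ↔ (ψ ∧ (φ ↔ φ)) = 6 ↔ 3 = 3
ψ → ψ = 3 → 3 = 6
ψ ↔ ψ = 3 ↔ 3 = 6
(ψ → ψ) ↔ (ψ ↔ ψ) = 6 ↔ 6 = 6
~((ψ → ψ) ↔ (ψ ↔ ψ)) = ~6 = 0
φ → ψ = 1 → 3 = 6
ψ ∧ φ = 3 ∧ 1 = 1
(ψ ∧ φ) → φ = 1 → 1 = 6
(φ → ψ) ↔ ((ψ ∧ φ) → φ) = 6 ↔ 6 = 6
~((ψ → ψ) ↔ (ψ ↔ ψ)) → ((φ → ψ) ↔ ((ψ ∧ φ) → φ)) = 0 → 6 = 6
(((ψ → (φ ↔ ψ)) → (φ ↔ (φ → ψ))) ↔ (ψ ∧ (φ ↔ φ))) → (~((ψ → ψ) ↔ (ψ ↔ ψ)) → ((φ → ψ) ↔ ((ψ ∧ φ) → φ))) = 3 → 6 = 6
~ψ = ~3 = 0
~φ = ~1 = 0
~φ ↔ ψ = 0 ↔ 3 = 0
~ψ ∧ (~φ ↔ ψ) = 0 ∧ 0 = 0
~(~ψ ∧ (~φ ↔ ψ)) = ~0 = 6
ψ ∧ ψ = 3 ∧ 3 = 3
ψ → (ψ ∧ ψ) = 3 → 3 = 6
φ ↔ ψ = 1 ↔ 3 = 1
(ψ → (ψ ∧ ψ)) ↔ (φ ↔ ψ) = 6 ↔ 1 = 1
~(~ψ ∧ (~φ ↔ ψ)) → ((ψ → (ψ ∧ ψ)) ↔ (φ ↔ ψ)) = 6 → 1 = 1
((((ψ → (φ ↔ ψ)) → (φ ↔ (φ → ψ))) ↔ (ψ ∧ (φ ↔ φ))) → (~((ψ → ψ) ↔ (ψ ↔ ψ)) → ((φ → ψ) ↔ ((ψ ∧ φ) → φ)))) ↔ (~(~ψ ∧ (~φ ↔ ψ)) → ((ψ → (ψ ∧ ψ)) ↔ (φ ↔ ψ))) = 6 ↔ 1 = 1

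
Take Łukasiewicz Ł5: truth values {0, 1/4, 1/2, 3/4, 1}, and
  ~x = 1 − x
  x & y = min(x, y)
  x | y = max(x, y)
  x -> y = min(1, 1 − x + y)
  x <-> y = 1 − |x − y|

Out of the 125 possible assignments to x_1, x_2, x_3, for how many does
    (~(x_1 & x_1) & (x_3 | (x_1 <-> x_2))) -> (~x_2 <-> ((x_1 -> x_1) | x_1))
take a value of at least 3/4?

109

value 1: 85 assignments (counts)
value 3/4: 24 assignments (counts)
value 1/2: 11 assignments
value 1/4: 4 assignments
value 0: 1 assignment
So 109 of the 125 assignments meet the threshold.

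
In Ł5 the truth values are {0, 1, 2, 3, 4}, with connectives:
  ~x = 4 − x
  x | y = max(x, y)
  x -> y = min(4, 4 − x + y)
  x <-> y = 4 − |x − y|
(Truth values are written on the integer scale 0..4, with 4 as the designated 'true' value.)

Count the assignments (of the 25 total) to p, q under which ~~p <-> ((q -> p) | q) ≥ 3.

11

value 4: 5 assignments (counts)
value 3: 6 assignments (counts)
value 2: 7 assignments
value 1: 5 assignments
value 0: 2 assignments
So 11 of the 25 assignments meet the threshold.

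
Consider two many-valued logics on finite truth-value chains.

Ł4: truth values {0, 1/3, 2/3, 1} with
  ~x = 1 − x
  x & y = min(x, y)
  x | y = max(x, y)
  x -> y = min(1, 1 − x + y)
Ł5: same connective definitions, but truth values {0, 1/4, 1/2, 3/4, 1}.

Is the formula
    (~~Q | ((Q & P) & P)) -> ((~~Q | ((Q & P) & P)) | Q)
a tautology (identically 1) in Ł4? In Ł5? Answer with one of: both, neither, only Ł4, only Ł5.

both

In Ł4: every assignment gives 1 — tautology.
In Ł5: every assignment gives 1 — tautology.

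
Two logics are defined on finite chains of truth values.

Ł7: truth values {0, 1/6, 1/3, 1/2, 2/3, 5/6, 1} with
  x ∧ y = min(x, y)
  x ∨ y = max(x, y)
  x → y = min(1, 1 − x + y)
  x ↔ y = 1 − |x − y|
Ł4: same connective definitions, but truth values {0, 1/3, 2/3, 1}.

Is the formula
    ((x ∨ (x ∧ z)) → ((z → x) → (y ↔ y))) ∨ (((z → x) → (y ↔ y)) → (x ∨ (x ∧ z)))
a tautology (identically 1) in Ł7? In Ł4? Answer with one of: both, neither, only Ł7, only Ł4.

In Ł7: every assignment gives 1 — tautology.
In Ł4: every assignment gives 1 — tautology.

both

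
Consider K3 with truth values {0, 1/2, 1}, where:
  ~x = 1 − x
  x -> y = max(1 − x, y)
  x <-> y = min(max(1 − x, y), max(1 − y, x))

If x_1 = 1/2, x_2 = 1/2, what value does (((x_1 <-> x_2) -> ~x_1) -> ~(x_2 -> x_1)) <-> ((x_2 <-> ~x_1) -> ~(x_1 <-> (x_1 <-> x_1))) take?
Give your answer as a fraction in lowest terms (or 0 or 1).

1/2

x_1 <-> x_2 = 1/2 <-> 1/2 = 1/2
~x_1 = ~1/2 = 1/2
(x_1 <-> x_2) -> ~x_1 = 1/2 -> 1/2 = 1/2
x_2 -> x_1 = 1/2 -> 1/2 = 1/2
~(x_2 -> x_1) = ~1/2 = 1/2
((x_1 <-> x_2) -> ~x_1) -> ~(x_2 -> x_1) = 1/2 -> 1/2 = 1/2
~x_1 = ~1/2 = 1/2
x_2 <-> ~x_1 = 1/2 <-> 1/2 = 1/2
x_1 <-> x_1 = 1/2 <-> 1/2 = 1/2
x_1 <-> (x_1 <-> x_1) = 1/2 <-> 1/2 = 1/2
~(x_1 <-> (x_1 <-> x_1)) = ~1/2 = 1/2
(x_2 <-> ~x_1) -> ~(x_1 <-> (x_1 <-> x_1)) = 1/2 -> 1/2 = 1/2
(((x_1 <-> x_2) -> ~x_1) -> ~(x_2 -> x_1)) <-> ((x_2 <-> ~x_1) -> ~(x_1 <-> (x_1 <-> x_1))) = 1/2 <-> 1/2 = 1/2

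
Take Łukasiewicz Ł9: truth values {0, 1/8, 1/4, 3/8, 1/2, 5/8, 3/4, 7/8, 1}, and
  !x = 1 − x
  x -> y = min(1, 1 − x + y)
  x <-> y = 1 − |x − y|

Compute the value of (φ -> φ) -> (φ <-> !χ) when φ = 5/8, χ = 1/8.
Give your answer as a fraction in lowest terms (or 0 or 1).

3/4

φ -> φ = 5/8 -> 5/8 = 1
!χ = !1/8 = 7/8
φ <-> !χ = 5/8 <-> 7/8 = 3/4
(φ -> φ) -> (φ <-> !χ) = 1 -> 3/4 = 3/4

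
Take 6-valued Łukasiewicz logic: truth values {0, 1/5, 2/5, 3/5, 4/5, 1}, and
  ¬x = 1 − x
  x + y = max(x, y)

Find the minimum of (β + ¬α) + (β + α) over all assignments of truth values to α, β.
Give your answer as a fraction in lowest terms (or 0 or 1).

Take α = 2/5, β = 0:
¬α = ¬2/5 = 3/5
β + ¬α = 0 + 3/5 = 3/5
β + α = 0 + 2/5 = 2/5
(β + ¬α) + (β + α) = 3/5 + 2/5 = 3/5
No assignment yields a value below 3/5, so this is the minimum.

3/5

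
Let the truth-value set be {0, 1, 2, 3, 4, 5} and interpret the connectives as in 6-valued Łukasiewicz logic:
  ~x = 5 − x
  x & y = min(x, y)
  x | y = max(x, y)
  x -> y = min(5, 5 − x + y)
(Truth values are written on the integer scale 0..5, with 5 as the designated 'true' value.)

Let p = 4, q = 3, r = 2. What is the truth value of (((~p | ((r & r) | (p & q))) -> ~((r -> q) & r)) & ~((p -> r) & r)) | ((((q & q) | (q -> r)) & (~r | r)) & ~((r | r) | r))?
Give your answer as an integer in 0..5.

3

~p = ~4 = 1
r & r = 2 & 2 = 2
p & q = 4 & 3 = 3
(r & r) | (p & q) = 2 | 3 = 3
~p | ((r & r) | (p & q)) = 1 | 3 = 3
r -> q = 2 -> 3 = 5
(r -> q) & r = 5 & 2 = 2
~((r -> q) & r) = ~2 = 3
(~p | ((r & r) | (p & q))) -> ~((r -> q) & r) = 3 -> 3 = 5
p -> r = 4 -> 2 = 3
(p -> r) & r = 3 & 2 = 2
~((p -> r) & r) = ~2 = 3
((~p | ((r & r) | (p & q))) -> ~((r -> q) & r)) & ~((p -> r) & r) = 5 & 3 = 3
q & q = 3 & 3 = 3
q -> r = 3 -> 2 = 4
(q & q) | (q -> r) = 3 | 4 = 4
~r = ~2 = 3
~r | r = 3 | 2 = 3
((q & q) | (q -> r)) & (~r | r) = 4 & 3 = 3
r | r = 2 | 2 = 2
(r | r) | r = 2 | 2 = 2
~((r | r) | r) = ~2 = 3
(((q & q) | (q -> r)) & (~r | r)) & ~((r | r) | r) = 3 & 3 = 3
(((~p | ((r & r) | (p & q))) -> ~((r -> q) & r)) & ~((p -> r) & r)) | ((((q & q) | (q -> r)) & (~r | r)) & ~((r | r) | r)) = 3 | 3 = 3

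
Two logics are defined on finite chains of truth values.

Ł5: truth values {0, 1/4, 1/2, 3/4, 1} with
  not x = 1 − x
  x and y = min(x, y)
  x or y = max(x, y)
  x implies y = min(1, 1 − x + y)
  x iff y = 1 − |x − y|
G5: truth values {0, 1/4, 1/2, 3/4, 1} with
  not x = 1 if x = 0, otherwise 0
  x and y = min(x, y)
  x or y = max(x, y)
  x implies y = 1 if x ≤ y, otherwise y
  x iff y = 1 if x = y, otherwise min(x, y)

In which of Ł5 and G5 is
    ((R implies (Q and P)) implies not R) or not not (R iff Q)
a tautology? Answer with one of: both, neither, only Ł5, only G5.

In Ł5: at P = 1/4, Q = 1/4, R = 1/2 the value is 3/4 — not a tautology.
In G5: every assignment gives 1 — tautology.

only G5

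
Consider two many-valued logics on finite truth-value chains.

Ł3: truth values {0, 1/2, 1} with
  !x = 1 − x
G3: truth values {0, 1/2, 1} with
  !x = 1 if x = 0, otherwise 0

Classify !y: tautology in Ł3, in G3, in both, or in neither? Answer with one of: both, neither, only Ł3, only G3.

neither

In Ł3: at y = 1/2 the value is 1/2 — not a tautology.
In G3: at y = 1/2 the value is 0 — not a tautology.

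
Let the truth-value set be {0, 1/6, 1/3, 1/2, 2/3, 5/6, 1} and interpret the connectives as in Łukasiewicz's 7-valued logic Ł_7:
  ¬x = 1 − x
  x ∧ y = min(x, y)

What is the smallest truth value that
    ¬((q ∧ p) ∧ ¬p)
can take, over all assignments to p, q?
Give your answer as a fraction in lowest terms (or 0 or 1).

1/2

Take p = 1/2, q = 1/2:
q ∧ p = 1/2 ∧ 1/2 = 1/2
¬p = ¬1/2 = 1/2
(q ∧ p) ∧ ¬p = 1/2 ∧ 1/2 = 1/2
¬((q ∧ p) ∧ ¬p) = ¬1/2 = 1/2
No assignment yields a value below 1/2, so this is the minimum.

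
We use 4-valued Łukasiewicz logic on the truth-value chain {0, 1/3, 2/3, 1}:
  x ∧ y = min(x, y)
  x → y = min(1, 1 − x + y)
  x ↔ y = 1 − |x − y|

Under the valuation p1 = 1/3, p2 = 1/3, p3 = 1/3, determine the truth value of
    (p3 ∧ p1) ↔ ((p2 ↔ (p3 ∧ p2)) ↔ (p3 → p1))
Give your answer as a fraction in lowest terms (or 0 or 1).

1/3

p3 ∧ p1 = 1/3 ∧ 1/3 = 1/3
p3 ∧ p2 = 1/3 ∧ 1/3 = 1/3
p2 ↔ (p3 ∧ p2) = 1/3 ↔ 1/3 = 1
p3 → p1 = 1/3 → 1/3 = 1
(p2 ↔ (p3 ∧ p2)) ↔ (p3 → p1) = 1 ↔ 1 = 1
(p3 ∧ p1) ↔ ((p2 ↔ (p3 ∧ p2)) ↔ (p3 → p1)) = 1/3 ↔ 1 = 1/3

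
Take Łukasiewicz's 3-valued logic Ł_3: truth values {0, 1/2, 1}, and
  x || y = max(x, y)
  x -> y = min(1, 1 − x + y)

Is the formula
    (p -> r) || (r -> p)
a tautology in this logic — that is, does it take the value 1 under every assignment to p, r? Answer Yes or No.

p = 0, r = 0 ↦ 1
p = 0, r = 1/2 ↦ 1
p = 0, r = 1 ↦ 1
p = 1/2, r = 0 ↦ 1
p = 1/2, r = 1/2 ↦ 1
p = 1/2, r = 1 ↦ 1
p = 1, r = 0 ↦ 1
p = 1, r = 1/2 ↦ 1
p = 1, r = 1 ↦ 1
Every assignment gives a value ≥ 1.

Yes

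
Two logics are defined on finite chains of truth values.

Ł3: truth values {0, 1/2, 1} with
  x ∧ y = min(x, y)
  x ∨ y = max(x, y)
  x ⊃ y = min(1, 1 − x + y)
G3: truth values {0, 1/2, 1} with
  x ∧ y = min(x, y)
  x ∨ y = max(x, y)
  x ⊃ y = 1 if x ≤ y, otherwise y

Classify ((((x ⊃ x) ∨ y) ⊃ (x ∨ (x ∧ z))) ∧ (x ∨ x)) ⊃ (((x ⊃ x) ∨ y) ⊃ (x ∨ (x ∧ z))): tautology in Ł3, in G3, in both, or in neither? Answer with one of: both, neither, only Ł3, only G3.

In Ł3: every assignment gives 1 — tautology.
In G3: every assignment gives 1 — tautology.

both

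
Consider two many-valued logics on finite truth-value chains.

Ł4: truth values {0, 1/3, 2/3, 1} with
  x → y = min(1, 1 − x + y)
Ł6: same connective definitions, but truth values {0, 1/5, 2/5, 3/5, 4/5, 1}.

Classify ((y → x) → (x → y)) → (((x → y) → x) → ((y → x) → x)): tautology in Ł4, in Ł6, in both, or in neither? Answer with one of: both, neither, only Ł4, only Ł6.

both

In Ł4: every assignment gives 1 — tautology.
In Ł6: every assignment gives 1 — tautology.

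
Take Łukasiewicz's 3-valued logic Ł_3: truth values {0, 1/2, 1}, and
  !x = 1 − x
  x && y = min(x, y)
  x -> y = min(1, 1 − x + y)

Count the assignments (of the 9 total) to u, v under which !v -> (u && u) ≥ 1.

u = 0, v = 0 ↦ 0  <
u = 0, v = 1/2 ↦ 1/2  <
u = 0, v = 1 ↦ 1  ≥
u = 1/2, v = 0 ↦ 1/2  <
u = 1/2, v = 1/2 ↦ 1  ≥
u = 1/2, v = 1 ↦ 1  ≥
u = 1, v = 0 ↦ 1  ≥
u = 1, v = 1/2 ↦ 1  ≥
u = 1, v = 1 ↦ 1  ≥
So 6 of the 9 assignments meet the threshold.

6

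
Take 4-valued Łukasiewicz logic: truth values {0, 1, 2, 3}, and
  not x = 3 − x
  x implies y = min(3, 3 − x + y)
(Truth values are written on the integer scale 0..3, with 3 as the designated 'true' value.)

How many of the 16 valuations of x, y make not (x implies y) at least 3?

1

x = 0, y = 0 ↦ 0  <
x = 0, y = 1 ↦ 0  <
x = 0, y = 2 ↦ 0  <
x = 0, y = 3 ↦ 0  <
x = 1, y = 0 ↦ 1  <
x = 1, y = 1 ↦ 0  <
x = 1, y = 2 ↦ 0  <
x = 1, y = 3 ↦ 0  <
x = 2, y = 0 ↦ 2  <
x = 2, y = 1 ↦ 1  <
x = 2, y = 2 ↦ 0  <
x = 2, y = 3 ↦ 0  <
x = 3, y = 0 ↦ 3  ≥
x = 3, y = 1 ↦ 2  <
x = 3, y = 2 ↦ 1  <
x = 3, y = 3 ↦ 0  <
So 1 of the 16 assignments meets the threshold.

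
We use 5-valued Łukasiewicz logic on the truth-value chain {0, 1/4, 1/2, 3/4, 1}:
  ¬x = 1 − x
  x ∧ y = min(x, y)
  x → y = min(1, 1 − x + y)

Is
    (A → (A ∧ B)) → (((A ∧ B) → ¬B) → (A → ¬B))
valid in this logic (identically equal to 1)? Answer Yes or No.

At A = 1/2, B = 1/4, for instance:
A ∧ B = 1/2 ∧ 1/4 = 1/4
A → (A ∧ B) = 1/2 → 1/4 = 3/4
¬B = ¬1/4 = 3/4
(A ∧ B) → ¬B = 1/4 → 3/4 = 1
A → ¬B = 1/2 → 3/4 = 1
((A ∧ B) → ¬B) → (A → ¬B) = 1 → 1 = 1
(A → (A ∧ B)) → (((A ∧ B) → ¬B) → (A → ¬B)) = 3/4 → 1 = 1
and checking the remaining 24 assignments likewise gives ≥ 1 in every case.

Yes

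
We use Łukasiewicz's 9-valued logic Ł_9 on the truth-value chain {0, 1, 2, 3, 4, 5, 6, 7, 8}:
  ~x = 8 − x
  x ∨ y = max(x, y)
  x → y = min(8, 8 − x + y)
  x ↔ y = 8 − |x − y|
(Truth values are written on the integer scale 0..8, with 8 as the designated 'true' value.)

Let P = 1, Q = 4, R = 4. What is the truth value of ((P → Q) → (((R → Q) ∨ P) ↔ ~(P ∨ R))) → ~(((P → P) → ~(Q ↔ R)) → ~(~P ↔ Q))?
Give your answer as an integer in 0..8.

P → Q = 1 → 4 = 8
R → Q = 4 → 4 = 8
(R → Q) ∨ P = 8 ∨ 1 = 8
P ∨ R = 1 ∨ 4 = 4
~(P ∨ R) = ~4 = 4
((R → Q) ∨ P) ↔ ~(P ∨ R) = 8 ↔ 4 = 4
(P → Q) → (((R → Q) ∨ P) ↔ ~(P ∨ R)) = 8 → 4 = 4
P → P = 1 → 1 = 8
Q ↔ R = 4 ↔ 4 = 8
~(Q ↔ R) = ~8 = 0
(P → P) → ~(Q ↔ R) = 8 → 0 = 0
~P = ~1 = 7
~P ↔ Q = 7 ↔ 4 = 5
~(~P ↔ Q) = ~5 = 3
((P → P) → ~(Q ↔ R)) → ~(~P ↔ Q) = 0 → 3 = 8
~(((P → P) → ~(Q ↔ R)) → ~(~P ↔ Q)) = ~8 = 0
((P → Q) → (((R → Q) ∨ P) ↔ ~(P ∨ R))) → ~(((P → P) → ~(Q ↔ R)) → ~(~P ↔ Q)) = 4 → 0 = 4

4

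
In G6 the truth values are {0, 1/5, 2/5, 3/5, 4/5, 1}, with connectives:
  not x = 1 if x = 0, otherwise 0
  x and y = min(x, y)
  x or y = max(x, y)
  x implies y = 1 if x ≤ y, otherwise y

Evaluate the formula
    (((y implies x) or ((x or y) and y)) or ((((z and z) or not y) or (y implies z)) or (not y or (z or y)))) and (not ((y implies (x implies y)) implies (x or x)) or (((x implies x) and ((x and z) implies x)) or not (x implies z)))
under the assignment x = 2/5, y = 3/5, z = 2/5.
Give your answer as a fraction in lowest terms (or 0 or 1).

3/5

y implies x = 3/5 implies 2/5 = 2/5
x or y = 2/5 or 3/5 = 3/5
(x or y) and y = 3/5 and 3/5 = 3/5
(y implies x) or ((x or y) and y) = 2/5 or 3/5 = 3/5
z and z = 2/5 and 2/5 = 2/5
not y = not 3/5 = 0
(z and z) or not y = 2/5 or 0 = 2/5
y implies z = 3/5 implies 2/5 = 2/5
((z and z) or not y) or (y implies z) = 2/5 or 2/5 = 2/5
not y = not 3/5 = 0
z or y = 2/5 or 3/5 = 3/5
not y or (z or y) = 0 or 3/5 = 3/5
(((z and z) or not y) or (y implies z)) or (not y or (z or y)) = 2/5 or 3/5 = 3/5
((y implies x) or ((x or y) and y)) or ((((z and z) or not y) or (y implies z)) or (not y or (z or y))) = 3/5 or 3/5 = 3/5
x implies y = 2/5 implies 3/5 = 1
y implies (x implies y) = 3/5 implies 1 = 1
x or x = 2/5 or 2/5 = 2/5
(y implies (x implies y)) implies (x or x) = 1 implies 2/5 = 2/5
not ((y implies (x implies y)) implies (x or x)) = not 2/5 = 0
x implies x = 2/5 implies 2/5 = 1
x and z = 2/5 and 2/5 = 2/5
(x and z) implies x = 2/5 implies 2/5 = 1
(x implies x) and ((x and z) implies x) = 1 and 1 = 1
x implies z = 2/5 implies 2/5 = 1
not (x implies z) = not 1 = 0
((x implies x) and ((x and z) implies x)) or not (x implies z) = 1 or 0 = 1
not ((y implies (x implies y)) implies (x or x)) or (((x implies x) and ((x and z) implies x)) or not (x implies z)) = 0 or 1 = 1
(((y implies x) or ((x or y) and y)) or ((((z and z) or not y) or (y implies z)) or (not y or (z or y)))) and (not ((y implies (x implies y)) implies (x or x)) or (((x implies x) and ((x and z) implies x)) or not (x implies z))) = 3/5 and 1 = 3/5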